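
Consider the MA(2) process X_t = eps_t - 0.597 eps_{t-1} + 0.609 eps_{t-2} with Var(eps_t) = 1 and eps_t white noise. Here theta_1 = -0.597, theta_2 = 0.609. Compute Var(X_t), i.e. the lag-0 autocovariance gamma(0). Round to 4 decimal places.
\gamma(0) = 1.7273

For an MA(q) process X_t = eps_t + sum_i theta_i eps_{t-i} with
Var(eps_t) = sigma^2, the variance is
  gamma(0) = sigma^2 * (1 + sum_i theta_i^2).
  sum_i theta_i^2 = (-0.597)^2 + (0.609)^2 = 0.356409 + 0.370881 = 0.72729.
  gamma(0) = 1 * (1 + 0.72729) = 1 * 1.72729 = 1.72729, which rounds to 1.7273.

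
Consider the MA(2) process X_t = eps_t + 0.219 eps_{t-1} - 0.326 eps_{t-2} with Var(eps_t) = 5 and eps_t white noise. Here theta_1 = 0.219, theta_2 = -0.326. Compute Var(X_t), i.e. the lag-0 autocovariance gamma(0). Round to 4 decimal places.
\gamma(0) = 5.7712

For an MA(q) process X_t = eps_t + sum_i theta_i eps_{t-i} with
Var(eps_t) = sigma^2, the variance is
  gamma(0) = sigma^2 * (1 + sum_i theta_i^2).
  sum_i theta_i^2 = (0.219)^2 + (-0.326)^2 = 0.047961 + 0.106276 = 0.154237.
  gamma(0) = 5 * (1 + 0.154237) = 5 * 1.154237 = 5.771185, which rounds to 5.7712.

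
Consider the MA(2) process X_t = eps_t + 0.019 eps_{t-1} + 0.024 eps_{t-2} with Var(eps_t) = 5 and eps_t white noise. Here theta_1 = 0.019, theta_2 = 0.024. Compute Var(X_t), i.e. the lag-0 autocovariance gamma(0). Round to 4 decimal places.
\gamma(0) = 5.0047

For an MA(q) process X_t = eps_t + sum_i theta_i eps_{t-i} with
Var(eps_t) = sigma^2, the variance is
  gamma(0) = sigma^2 * (1 + sum_i theta_i^2).
  sum_i theta_i^2 = (0.019)^2 + (0.024)^2 = 0.000361 + 0.000576 = 0.000937.
  gamma(0) = 5 * (1 + 0.000937) = 5 * 1.000937 = 5.004685, which rounds to 5.0047.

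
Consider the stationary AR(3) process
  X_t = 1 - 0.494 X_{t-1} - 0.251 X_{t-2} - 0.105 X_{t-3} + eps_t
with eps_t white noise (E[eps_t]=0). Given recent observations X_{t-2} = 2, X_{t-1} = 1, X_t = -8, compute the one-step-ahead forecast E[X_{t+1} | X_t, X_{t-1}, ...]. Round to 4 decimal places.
E[X_{t+1} \mid \mathcal F_t] = 4.4910

For an AR(p) model X_t = c + sum_i phi_i X_{t-i} + eps_t, the
one-step-ahead conditional mean is
  E[X_{t+1} | X_t, ...] = c + sum_i phi_i X_{t+1-i}.
Substitute known values:
  E[X_{t+1} | ...] = 1 + (-0.494) * (-8) + (-0.251) * (1) + (-0.105) * (2)
                   = 4.4910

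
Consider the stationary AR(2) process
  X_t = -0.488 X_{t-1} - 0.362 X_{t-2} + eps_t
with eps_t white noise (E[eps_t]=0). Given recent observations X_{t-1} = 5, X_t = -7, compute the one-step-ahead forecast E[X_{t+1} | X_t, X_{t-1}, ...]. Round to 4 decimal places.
E[X_{t+1} \mid \mathcal F_t] = 1.6060

For an AR(p) model X_t = c + sum_i phi_i X_{t-i} + eps_t, the
one-step-ahead conditional mean is
  E[X_{t+1} | X_t, ...] = c + sum_i phi_i X_{t+1-i}.
Substitute known values:
  E[X_{t+1} | ...] = (-0.488) * (-7) + (-0.362) * (5)
                   = 1.6060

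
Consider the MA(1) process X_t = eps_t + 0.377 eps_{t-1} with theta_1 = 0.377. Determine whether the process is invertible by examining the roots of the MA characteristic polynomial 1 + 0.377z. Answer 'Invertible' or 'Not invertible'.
\text{Invertible}

The MA(q) characteristic polynomial is P(z) = 1 + 0.377z.
Invertibility requires all roots to lie outside the unit circle, i.e. |z| > 1 for every root.
This is linear in z: 1 + (0.377) z = 0  =>  z = -1/(0.377) = -2.65252,  |z| = 2.65252.
Moduli of all roots: 2.6525.
All moduli strictly greater than 1? Yes.
Verdict: Invertible.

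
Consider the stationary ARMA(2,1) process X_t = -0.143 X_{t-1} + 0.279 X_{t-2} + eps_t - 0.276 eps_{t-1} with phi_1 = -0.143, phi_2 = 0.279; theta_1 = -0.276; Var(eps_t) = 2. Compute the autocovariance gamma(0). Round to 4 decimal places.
\gamma(0) = 2.6768

Multiply the model equation by X_{t-k} and take expectations. With theta_0 = psi_0 = 1 and psi_j the MA(infinity) weights, this gives
  gamma(k) - sum_i phi_i gamma(k-i) = c_k,
  c_k = sigma^2 * sum_{j=k..q} theta_j psi_{j-k}   (c_k = 0 for k > q),
using gamma(-m) = gamma(m).
psi-weights needed (psi_j = theta_j + sum_i phi_i psi_{j-i}):
  psi_1 = theta_1 + phi_1 = -0.276 + (-0.143) = -0.419
Right-hand sides:
  c_0 = sigma^2 (1 + theta_1 psi_1) = 2 * (1 + (-0.276)(-0.419)) = 2 * 1.115644 = 2.231288
  c_1 = sigma^2 theta_1 = 2 * (-0.276) = -0.552
  c_2 = 0
Equations for k = 0, 1, 2 (AR order 2, c_2 = 0):
  (E0) gamma(0) = phi_1 gamma(1) + phi_2 gamma(2) + c_0
  (E1) gamma(1) = phi_1 gamma(0) + phi_2 gamma(1) + c_1
  (E2) gamma(2) = phi_1 gamma(1) + phi_2 gamma(0)
From (E1): gamma(1) = A gamma(0) + B with
  A = phi_1 / (1 - phi_2) = -0.143 / 0.721 = -0.198336,   B = c_1 / (1 - phi_2) = -0.552 / 0.721 = -0.765603.
Insert (E2) into (E0): gamma(0) (1 - phi_2^2) = phi_1 (1 + phi_2) gamma(1) + c_0.
  phi_1 (1 + phi_2) = (-0.143)(1.279) = -0.182897,   1 - phi_2^2 = 0.922159.
Replace gamma(1) by A gamma(0) + B and collect gamma(0):
  gamma(0) [0.922159 - (-0.182897)(-0.198336)] = (-0.182897)(-0.765603) + 2.231288
  gamma(0) * 0.885884 = 2.371315
  gamma(0) = 2.371315 / 0.885884 = 2.676778.
Therefore gamma(0) = 2.6768 (to 4 decimal places).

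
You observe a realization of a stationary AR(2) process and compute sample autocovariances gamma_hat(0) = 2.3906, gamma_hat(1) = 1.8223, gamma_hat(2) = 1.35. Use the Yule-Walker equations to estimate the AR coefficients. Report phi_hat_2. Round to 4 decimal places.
\hat\phi_{2} = -0.0390

The Yule-Walker equations for an AR(p) process read, in matrix form,
  Gamma_p phi = r_p,   with   (Gamma_p)_{ij} = gamma(|i - j|),
                       (r_p)_i = gamma(i),   i,j = 1..p.
Substitute the sample gammas (Toeplitz matrix and right-hand side of size 2):
  Gamma_p = [[2.3906, 1.8223], [1.8223, 2.3906]]
  r_p     = [1.8223, 1.35]
Written out:
  2.3906 phi_1 + 1.8223 phi_2 = 1.8223
  1.8223 phi_1 + 2.3906 phi_2 = 1.35
Solve by Cramer's rule:
  det = gamma(0)^2 - gamma(1)^2 = (2.3906)^2 - (1.8223)^2 = 5.71496836 - 3.32077729 = 2.39419107
  phi_hat_1 = [gamma(1) gamma(0) - gamma(1) gamma(2)] / det = [(1.8223)(2.3906) - (1.8223)(1.35)] / 2.39419107 = 1.89628538 / 2.39419107 = 0.792
  phi_hat_2 = [gamma(0) gamma(2) - gamma(1)^2] / det = [(2.3906)(1.35) - (1.8223)^2] / 2.39419107 = -0.09346729 / 2.39419107 = -0.039
So phi_hat = [0.7920, -0.0390].
Therefore phi_hat_2 = -0.0390.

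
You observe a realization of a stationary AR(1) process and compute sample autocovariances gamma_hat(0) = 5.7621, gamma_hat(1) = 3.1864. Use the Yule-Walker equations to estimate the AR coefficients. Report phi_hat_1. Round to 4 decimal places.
\hat\phi_{1} = 0.5530

The Yule-Walker equations for an AR(p) process read, in matrix form,
  Gamma_p phi = r_p,   with   (Gamma_p)_{ij} = gamma(|i - j|),
                       (r_p)_i = gamma(i),   i,j = 1..p.
Substitute the sample gammas (Toeplitz matrix and right-hand side of size 1):
  Gamma_p = [[5.7621]]
  r_p     = [3.1864]
With p = 1 this is the single equation gamma(0) phi_1 = gamma(1):
  phi_hat_1 = gamma(1) / gamma(0) = 3.1864 / 5.7621 = 0.5530.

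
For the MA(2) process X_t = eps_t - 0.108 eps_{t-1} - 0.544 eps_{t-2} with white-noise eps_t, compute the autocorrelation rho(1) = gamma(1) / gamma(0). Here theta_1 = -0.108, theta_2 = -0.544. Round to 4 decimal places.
\rho(1) = -0.0377

For an MA(q) process with theta_0 = 1, the autocovariance is
  gamma(k) = sigma^2 * sum_{i=0..q-k} theta_i * theta_{i+k},
and rho(k) = gamma(k) / gamma(0). Sigma^2 cancels.
  numerator   = (1)*(-0.108) + (-0.108)*(-0.544) = -0.049248.
  denominator = (1)^2 + (-0.108)^2 + (-0.544)^2 = 1.3076.
  rho(1) = -0.049248 / 1.3076 = -0.0377.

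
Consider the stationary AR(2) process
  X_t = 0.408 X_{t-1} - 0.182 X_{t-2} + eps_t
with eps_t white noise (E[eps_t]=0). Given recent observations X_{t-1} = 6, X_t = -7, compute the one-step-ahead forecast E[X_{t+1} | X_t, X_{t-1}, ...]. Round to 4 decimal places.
E[X_{t+1} \mid \mathcal F_t] = -3.9480

For an AR(p) model X_t = c + sum_i phi_i X_{t-i} + eps_t, the
one-step-ahead conditional mean is
  E[X_{t+1} | X_t, ...] = c + sum_i phi_i X_{t+1-i}.
Substitute known values:
  E[X_{t+1} | ...] = (0.408) * (-7) + (-0.182) * (6)
                   = -3.9480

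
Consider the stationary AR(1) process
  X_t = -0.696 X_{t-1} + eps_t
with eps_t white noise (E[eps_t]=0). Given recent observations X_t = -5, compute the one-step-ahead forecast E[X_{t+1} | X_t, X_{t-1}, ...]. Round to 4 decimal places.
E[X_{t+1} \mid \mathcal F_t] = 3.4800

For an AR(p) model X_t = c + sum_i phi_i X_{t-i} + eps_t, the
one-step-ahead conditional mean is
  E[X_{t+1} | X_t, ...] = c + sum_i phi_i X_{t+1-i}.
Substitute known values:
  E[X_{t+1} | ...] = (-0.696) * (-5)
                   = 3.4800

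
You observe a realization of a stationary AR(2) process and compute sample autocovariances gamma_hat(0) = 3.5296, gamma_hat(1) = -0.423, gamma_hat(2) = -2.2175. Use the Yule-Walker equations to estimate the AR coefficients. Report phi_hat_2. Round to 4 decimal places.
\hat\phi_{2} = -0.6520

The Yule-Walker equations for an AR(p) process read, in matrix form,
  Gamma_p phi = r_p,   with   (Gamma_p)_{ij} = gamma(|i - j|),
                       (r_p)_i = gamma(i),   i,j = 1..p.
Substitute the sample gammas (Toeplitz matrix and right-hand side of size 2):
  Gamma_p = [[3.5296, -0.423], [-0.423, 3.5296]]
  r_p     = [-0.423, -2.2175]
Written out:
  3.5296 phi_1 - 0.423 phi_2 = -0.423
  -0.423 phi_1 + 3.5296 phi_2 = -2.2175
Solve by Cramer's rule:
  det = gamma(0)^2 - gamma(1)^2 = (3.5296)^2 - (-0.423)^2 = 12.45807616 - 0.178929 = 12.27914716
  phi_hat_1 = [gamma(1) gamma(0) - gamma(1) gamma(2)] / det = [(-0.423)(3.5296) - (-0.423)(-2.2175)] / 12.27914716 = -2.4310233 / 12.27914716 = -0.198
  phi_hat_2 = [gamma(0) gamma(2) - gamma(1)^2] / det = [(3.5296)(-2.2175) - (-0.423)^2] / 12.27914716 = -8.005817 / 12.27914716 = -0.652
So phi_hat = [-0.1980, -0.6520].
Therefore phi_hat_2 = -0.6520.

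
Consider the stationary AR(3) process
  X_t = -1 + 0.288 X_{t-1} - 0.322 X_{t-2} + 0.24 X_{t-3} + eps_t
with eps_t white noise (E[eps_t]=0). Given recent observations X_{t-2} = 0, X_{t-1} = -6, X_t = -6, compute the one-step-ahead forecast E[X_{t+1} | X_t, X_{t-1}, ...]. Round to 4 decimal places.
E[X_{t+1} \mid \mathcal F_t] = -0.7960

For an AR(p) model X_t = c + sum_i phi_i X_{t-i} + eps_t, the
one-step-ahead conditional mean is
  E[X_{t+1} | X_t, ...] = c + sum_i phi_i X_{t+1-i}.
Substitute known values:
  E[X_{t+1} | ...] = -1 + (0.288) * (-6) + (-0.322) * (-6) + (0.24) * (0)
                   = -0.7960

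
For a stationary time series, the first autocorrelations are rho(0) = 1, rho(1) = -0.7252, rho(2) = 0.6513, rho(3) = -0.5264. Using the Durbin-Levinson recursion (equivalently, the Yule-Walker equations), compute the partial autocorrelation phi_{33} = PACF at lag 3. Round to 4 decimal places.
\phi_{33} = 0.0290

The PACF at lag k is phi_{kk}, the last component of the solution
to the Yule-Walker system G_k phi = r_k where
  (G_k)_{ij} = rho(|i - j|), (r_k)_i = rho(i), i,j = 1..k.
Equivalently, Durbin-Levinson gives phi_{kk} iteratively:
  phi_{11} = rho(1)
  phi_{kk} = [rho(k) - sum_{j=1..k-1} phi_{k-1,j} rho(k-j)]
            / [1 - sum_{j=1..k-1} phi_{k-1,j} rho(j)],
  phi_{k,j} = phi_{k-1,j} - phi_{kk} phi_{k-1,k-j},  j = 1..k-1.
Step k = 1:
  phi_11 = rho(1) = -0.7252.
Step k = 2:
  phi_22 = [rho(2) - phi_11 rho(1)] / [1 - phi_11 rho(1)] = [0.6513 - (-0.7252)(-0.7252)] / [1 - (-0.7252)(-0.7252)]
         = 0.12538496 / 0.47408496 = 0.264478.
  Update: phi_21 = phi_11 - phi_22 phi_11 = -0.7252 - (0.264478)(-0.7252) = -0.533401.
Step k = 3:
  phi_33 = [rho(3) - phi_21 rho(2) - phi_22 rho(1)] / [1 - phi_21 rho(1) - phi_22 rho(2)]
    numerator   = -0.5264 - (-0.533401)(0.6513) - (0.264478)(-0.7252) = 0.01280318
    denominator = 1 - (-0.533401)(-0.7252) - (0.264478)(0.6513) = 0.44092342
  phi_33 = 0.01280318 / 0.44092342 = 0.029.
Therefore phi_{33} = 0.0290.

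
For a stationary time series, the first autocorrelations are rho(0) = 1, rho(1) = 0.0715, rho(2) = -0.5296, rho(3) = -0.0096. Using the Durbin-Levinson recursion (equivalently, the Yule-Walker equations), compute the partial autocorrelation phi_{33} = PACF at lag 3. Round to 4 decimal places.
\phi_{33} = 0.1230

The PACF at lag k is phi_{kk}, the last component of the solution
to the Yule-Walker system G_k phi = r_k where
  (G_k)_{ij} = rho(|i - j|), (r_k)_i = rho(i), i,j = 1..k.
Equivalently, Durbin-Levinson gives phi_{kk} iteratively:
  phi_{11} = rho(1)
  phi_{kk} = [rho(k) - sum_{j=1..k-1} phi_{k-1,j} rho(k-j)]
            / [1 - sum_{j=1..k-1} phi_{k-1,j} rho(j)],
  phi_{k,j} = phi_{k-1,j} - phi_{kk} phi_{k-1,k-j},  j = 1..k-1.
Step k = 1:
  phi_11 = rho(1) = 0.0715.
Step k = 2:
  phi_22 = [rho(2) - phi_11 rho(1)] / [1 - phi_11 rho(1)] = [-0.5296 - (0.0715)(0.0715)] / [1 - (0.0715)(0.0715)]
         = -0.53471225 / 0.99488775 = -0.53746.
  Update: phi_21 = phi_11 - phi_22 phi_11 = 0.0715 - (-0.53746)(0.0715) = 0.109928.
Step k = 3:
  phi_33 = [rho(3) - phi_21 rho(2) - phi_22 rho(1)] / [1 - phi_21 rho(1) - phi_22 rho(2)]
    numerator   = -0.0096 - (0.109928)(-0.5296) - (-0.53746)(0.0715) = 0.08704645
    denominator = 1 - (0.109928)(0.0715) - (-0.53746)(-0.5296) = 0.70750137
  phi_33 = 0.08704645 / 0.70750137 = 0.123.
Therefore phi_{33} = 0.1230.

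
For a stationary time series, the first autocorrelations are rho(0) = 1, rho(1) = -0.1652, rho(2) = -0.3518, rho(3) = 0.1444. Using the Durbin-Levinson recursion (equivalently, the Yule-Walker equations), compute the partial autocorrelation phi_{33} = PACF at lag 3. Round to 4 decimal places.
\phi_{33} = -0.0009

The PACF at lag k is phi_{kk}, the last component of the solution
to the Yule-Walker system G_k phi = r_k where
  (G_k)_{ij} = rho(|i - j|), (r_k)_i = rho(i), i,j = 1..k.
Equivalently, Durbin-Levinson gives phi_{kk} iteratively:
  phi_{11} = rho(1)
  phi_{kk} = [rho(k) - sum_{j=1..k-1} phi_{k-1,j} rho(k-j)]
            / [1 - sum_{j=1..k-1} phi_{k-1,j} rho(j)],
  phi_{k,j} = phi_{k-1,j} - phi_{kk} phi_{k-1,k-j},  j = 1..k-1.
Step k = 1:
  phi_11 = rho(1) = -0.1652.
Step k = 2:
  phi_22 = [rho(2) - phi_11 rho(1)] / [1 - phi_11 rho(1)] = [-0.3518 - (-0.1652)(-0.1652)] / [1 - (-0.1652)(-0.1652)]
         = -0.37909104 / 0.97270896 = -0.389727.
  Update: phi_21 = phi_11 - phi_22 phi_11 = -0.1652 - (-0.389727)(-0.1652) = -0.229583.
Step k = 3:
  phi_33 = [rho(3) - phi_21 rho(2) - phi_22 rho(1)] / [1 - phi_21 rho(1) - phi_22 rho(2)]
    numerator   = 0.1444 - (-0.229583)(-0.3518) - (-0.389727)(-0.1652) = -0.00075019
    denominator = 1 - (-0.229583)(-0.1652) - (-0.389727)(-0.3518) = 0.82496691
  phi_33 = -0.00075019 / 0.82496691 = -0.0009.
Therefore phi_{33} = -0.0009.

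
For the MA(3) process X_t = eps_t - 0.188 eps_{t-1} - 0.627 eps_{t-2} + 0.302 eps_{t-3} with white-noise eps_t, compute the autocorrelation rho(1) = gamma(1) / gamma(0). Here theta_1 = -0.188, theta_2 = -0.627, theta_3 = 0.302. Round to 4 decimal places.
\rho(1) = -0.1707

For an MA(q) process with theta_0 = 1, the autocovariance is
  gamma(k) = sigma^2 * sum_{i=0..q-k} theta_i * theta_{i+k},
and rho(k) = gamma(k) / gamma(0). Sigma^2 cancels.
  numerator   = (1)*(-0.188) + (-0.188)*(-0.627) + (-0.627)*(0.302) = -0.259478.
  denominator = (1)^2 + (-0.188)^2 + (-0.627)^2 + (0.302)^2 = 1.519677.
  rho(1) = -0.259478 / 1.519677 = -0.1707.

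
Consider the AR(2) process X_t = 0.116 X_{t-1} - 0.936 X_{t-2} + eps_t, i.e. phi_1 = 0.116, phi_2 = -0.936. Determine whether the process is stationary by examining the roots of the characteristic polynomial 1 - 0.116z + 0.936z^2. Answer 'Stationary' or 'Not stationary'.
\text{Stationary}

The AR(p) characteristic polynomial is P(z) = 1 - 0.116z + 0.936z^2.
Stationarity requires all roots to lie outside the unit circle, i.e. |z| > 1 for every root.
Set 1 + (-0.116) z + (0.936) z^2 = 0, i.e. a z^2 + b z + c = 0 with a = 0.936, b = -0.116, c = 1.
Discriminant D = b^2 - 4ac = (-0.116)^2 - 4*(0.936)*1 = 0.013456 - (3.744) = -3.730544.
D < 0, so the roots are the complex-conjugate pair z = (-b +/- i sqrt(-D)) / (2a) = 0.062 +/- 1.0318i.
For a conjugate pair |z|^2 = z * conj(z) = (product of roots) = c/a = 1/(0.936) = 1.068376, so |z| = sqrt(1.068376) = 1.0336 for both roots.
Moduli of all roots: 1.0336, 1.0336.
All moduli strictly greater than 1? Yes.
Verdict: Stationary.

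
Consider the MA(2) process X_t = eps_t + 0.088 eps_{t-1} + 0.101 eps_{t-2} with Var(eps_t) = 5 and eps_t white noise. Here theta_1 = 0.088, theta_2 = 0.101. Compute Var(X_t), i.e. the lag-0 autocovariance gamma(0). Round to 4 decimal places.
\gamma(0) = 5.0897

For an MA(q) process X_t = eps_t + sum_i theta_i eps_{t-i} with
Var(eps_t) = sigma^2, the variance is
  gamma(0) = sigma^2 * (1 + sum_i theta_i^2).
  sum_i theta_i^2 = (0.088)^2 + (0.101)^2 = 0.007744 + 0.010201 = 0.017945.
  gamma(0) = 5 * (1 + 0.017945) = 5 * 1.017945 = 5.089725, which rounds to 5.0897.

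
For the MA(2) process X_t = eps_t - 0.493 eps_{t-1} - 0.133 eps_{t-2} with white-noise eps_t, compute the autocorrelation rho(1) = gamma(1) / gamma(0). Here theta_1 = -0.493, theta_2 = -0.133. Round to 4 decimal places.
\rho(1) = -0.3390

For an MA(q) process with theta_0 = 1, the autocovariance is
  gamma(k) = sigma^2 * sum_{i=0..q-k} theta_i * theta_{i+k},
and rho(k) = gamma(k) / gamma(0). Sigma^2 cancels.
  numerator   = (1)*(-0.493) + (-0.493)*(-0.133) = -0.427431.
  denominator = (1)^2 + (-0.493)^2 + (-0.133)^2 = 1.260738.
  rho(1) = -0.427431 / 1.260738 = -0.3390.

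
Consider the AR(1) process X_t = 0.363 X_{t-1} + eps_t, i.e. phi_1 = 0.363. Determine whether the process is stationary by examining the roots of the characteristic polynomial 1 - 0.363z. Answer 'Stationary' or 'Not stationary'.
\text{Stationary}

The AR(p) characteristic polynomial is P(z) = 1 - 0.363z.
Stationarity requires all roots to lie outside the unit circle, i.e. |z| > 1 for every root.
This is linear in z: 1 + (-0.363) z = 0  =>  z = -1/(-0.363) = 2.754821,  |z| = 2.754821.
Moduli of all roots: 2.7548.
All moduli strictly greater than 1? Yes.
Verdict: Stationary.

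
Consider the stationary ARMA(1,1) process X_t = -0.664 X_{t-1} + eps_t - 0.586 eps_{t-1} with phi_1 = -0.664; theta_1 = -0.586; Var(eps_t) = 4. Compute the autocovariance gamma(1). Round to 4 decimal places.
\gamma(1) = -12.4226

Multiply the model equation by X_{t-k} and take expectations. With theta_0 = psi_0 = 1 and psi_j the MA(infinity) weights, this gives
  gamma(k) - sum_i phi_i gamma(k-i) = c_k,
  c_k = sigma^2 * sum_{j=k..q} theta_j psi_{j-k}   (c_k = 0 for k > q),
using gamma(-m) = gamma(m).
psi-weights needed (psi_j = theta_j + sum_i phi_i psi_{j-i}):
  psi_1 = theta_1 + phi_1 = -0.586 + (-0.664) = -1.25
Right-hand sides:
  c_0 = sigma^2 (1 + theta_1 psi_1) = 4 * (1 + (-0.586)(-1.25)) = 4 * 1.7325 = 6.93
  c_1 = sigma^2 theta_1 = 4 * (-0.586) = -2.344
  c_2 = 0
Equations for k = 0 and k = 1 (AR order 1):
  gamma(0) = phi_1 gamma(1) + c_0
  gamma(1) = phi_1 gamma(0) + c_1
Substituting the second into the first: gamma(0) (1 - phi_1^2) = c_0 + phi_1 c_1, so
  gamma(0) = (c_0 + phi_1 c_1) / (1 - phi_1^2) = (6.93 + (-0.664)(-2.344)) / (1 - (-0.664)^2) = 8.486416 / 0.559104 = 15.1786.
  gamma(1) = phi_1 gamma(0) + c_1 = (-0.664)(15.1786) + (-2.344) = -12.42259.
Therefore gamma(1) = -12.4226 (to 4 decimal places).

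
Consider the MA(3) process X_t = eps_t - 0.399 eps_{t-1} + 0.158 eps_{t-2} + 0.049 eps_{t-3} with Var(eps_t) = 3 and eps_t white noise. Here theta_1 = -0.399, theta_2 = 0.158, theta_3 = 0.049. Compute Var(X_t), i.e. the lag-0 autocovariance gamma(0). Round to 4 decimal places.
\gamma(0) = 3.5597

For an MA(q) process X_t = eps_t + sum_i theta_i eps_{t-i} with
Var(eps_t) = sigma^2, the variance is
  gamma(0) = sigma^2 * (1 + sum_i theta_i^2).
  sum_i theta_i^2 = (-0.399)^2 + (0.158)^2 + (0.049)^2 = 0.159201 + 0.024964 + 0.002401 = 0.186566.
  gamma(0) = 3 * (1 + 0.186566) = 3 * 1.186566 = 3.559698, which rounds to 3.5597.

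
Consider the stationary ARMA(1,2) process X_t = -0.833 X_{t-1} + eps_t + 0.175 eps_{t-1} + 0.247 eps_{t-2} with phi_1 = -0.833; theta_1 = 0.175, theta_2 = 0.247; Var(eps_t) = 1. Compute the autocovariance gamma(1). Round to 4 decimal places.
\gamma(1) = -2.9016

Multiply the model equation by X_{t-k} and take expectations. With theta_0 = psi_0 = 1 and psi_j the MA(infinity) weights, this gives
  gamma(k) - sum_i phi_i gamma(k-i) = c_k,
  c_k = sigma^2 * sum_{j=k..q} theta_j psi_{j-k}   (c_k = 0 for k > q),
using gamma(-m) = gamma(m).
psi-weights needed (psi_j = theta_j + sum_i phi_i psi_{j-i}):
  psi_1 = theta_1 + phi_1 = 0.175 + (-0.833) = -0.658
  psi_2 = theta_2 + phi_1 psi_1 = 0.247 + (-0.833)(-0.658) = 0.795114
Right-hand sides:
  c_0 = sigma^2 (1 + theta_1 psi_1 + theta_2 psi_2) = 1 * (1 + (0.175)(-0.658) + (0.247)(0.795114)) = 1 * 1.081243 = 1.081243
  c_1 = sigma^2 (theta_1 + theta_2 psi_1) = 1 * (0.175 + (0.247)(-0.658)) = 0.012474
  c_2 = sigma^2 theta_2 = 1 * (0.247) = 0.247
Equations for k = 0 and k = 1 (AR order 1):
  gamma(0) = phi_1 gamma(1) + c_0
  gamma(1) = phi_1 gamma(0) + c_1
Substituting the second into the first: gamma(0) (1 - phi_1^2) = c_0 + phi_1 c_1, so
  gamma(0) = (c_0 + phi_1 c_1) / (1 - phi_1^2) = (1.081243 + (-0.833)(0.012474)) / (1 - (-0.833)^2) = 1.070852 / 0.306111 = 3.498248.
  gamma(1) = phi_1 gamma(0) + c_1 = (-0.833)(3.498248) + (0.012474) = -2.901567.
Therefore gamma(1) = -2.9016 (to 4 decimal places).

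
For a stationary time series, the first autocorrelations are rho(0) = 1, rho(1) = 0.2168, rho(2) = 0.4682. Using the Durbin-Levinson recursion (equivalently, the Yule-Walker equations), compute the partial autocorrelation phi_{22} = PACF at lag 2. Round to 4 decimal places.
\phi_{22} = 0.4420

The PACF at lag k is phi_{kk}, the last component of the solution
to the Yule-Walker system G_k phi = r_k where
  (G_k)_{ij} = rho(|i - j|), (r_k)_i = rho(i), i,j = 1..k.
Equivalently, Durbin-Levinson gives phi_{kk} iteratively:
  phi_{11} = rho(1)
  phi_{kk} = [rho(k) - sum_{j=1..k-1} phi_{k-1,j} rho(k-j)]
            / [1 - sum_{j=1..k-1} phi_{k-1,j} rho(j)],
  phi_{k,j} = phi_{k-1,j} - phi_{kk} phi_{k-1,k-j},  j = 1..k-1.
Step k = 1:
  phi_11 = rho(1) = 0.2168.
Step k = 2:
  phi_22 = [rho(2) - phi_11 rho(1)] / [1 - phi_11 rho(1)] = [0.4682 - (0.2168)(0.2168)] / [1 - (0.2168)(0.2168)]
         = 0.42119776 / 0.95299776 = 0.442.
Therefore phi_{22} = 0.4420.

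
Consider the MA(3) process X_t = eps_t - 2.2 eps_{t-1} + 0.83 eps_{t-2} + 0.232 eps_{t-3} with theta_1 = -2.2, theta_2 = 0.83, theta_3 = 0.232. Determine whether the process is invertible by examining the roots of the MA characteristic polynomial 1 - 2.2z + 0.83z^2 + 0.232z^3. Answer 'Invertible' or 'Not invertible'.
\text{Not invertible}

The MA(q) characteristic polynomial is P(z) = 1 - 2.2z + 0.83z^2 + 0.232z^3.
Invertibility requires all roots to lie outside the unit circle, i.e. |z| > 1 for every root.
Degree 3: look for a simple real root z0 first, then factor out (1 - z/z0) and solve the remaining quadratic.
Testing z0 = 1.25: P(1.25) = 1 + (-2.2)(1.25) + (0.83)(1.25)^2 + (0.232)(1.25)^3
  = 1 + (-2.75) + (1.296875) + (0.453125) = 0.  So z_0 = 1.25 is a root, |z_0| = 1.25.
Divide out the factor (1 - 0.8 z) = (1 - z/z0) (since 1/z0 = 0.8):
  P(z) = (1 - 0.8 z)(1 + (-1.4) z + (-0.29) z^2)
  [check: z-coef -1.4 - (0.8) = -2.2; z^2-coef -0.29 - (0.8)(-1.4) = 0.83; z^3-coef -(0.8)(-0.29) = 0.232.]
Remaining roots from the quadratic factor 1 + (-1.4) z + (-0.29) z^2:
  Set 1 + (-1.4) z + (-0.29) z^2 = 0, i.e. a z^2 + b z + c = 0 with a = -0.29, b = -1.4, c = 1.
  Discriminant D = b^2 - 4ac = (-1.4)^2 - 4*(-0.29)*1 = 1.96 - (-1.16) = 3.12.
  D >= 0, so the roots are real: z = (-b +/- sqrt(D)) / (2a) = (1.4 +/- 1.766352) / (-0.58).
    z_1 = (1.4 + 1.766352) / (-0.58) = -5.4592,   |z_1| = 5.4592.
    z_2 = (1.4 - 1.766352) / (-0.58) = 0.6316,   |z_2| = 0.6316.
Moduli of all roots: 1.2500, 5.4592, 0.6316.
All moduli strictly greater than 1? No.
Verdict: Not invertible.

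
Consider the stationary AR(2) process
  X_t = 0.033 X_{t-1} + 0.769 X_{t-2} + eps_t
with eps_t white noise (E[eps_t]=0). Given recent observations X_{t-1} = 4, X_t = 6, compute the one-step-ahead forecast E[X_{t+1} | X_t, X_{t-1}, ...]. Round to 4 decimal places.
E[X_{t+1} \mid \mathcal F_t] = 3.2740

For an AR(p) model X_t = c + sum_i phi_i X_{t-i} + eps_t, the
one-step-ahead conditional mean is
  E[X_{t+1} | X_t, ...] = c + sum_i phi_i X_{t+1-i}.
Substitute known values:
  E[X_{t+1} | ...] = (0.033) * (6) + (0.769) * (4)
                   = 3.2740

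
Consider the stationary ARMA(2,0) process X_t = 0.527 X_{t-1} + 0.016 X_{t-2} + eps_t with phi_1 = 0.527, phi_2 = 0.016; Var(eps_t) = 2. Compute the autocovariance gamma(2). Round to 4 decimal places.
\gamma(2) = 0.8366

Multiply the model equation by X_{t-k} and take expectations. With theta_0 = psi_0 = 1 and psi_j the MA(infinity) weights, this gives
  gamma(k) - sum_i phi_i gamma(k-i) = c_k,
  c_k = sigma^2 * sum_{j=k..q} theta_j psi_{j-k}   (c_k = 0 for k > q),
using gamma(-m) = gamma(m).
Pure AR (q = 0): c_0 = sigma^2 = 2, c_k = 0 for k >= 1.
Equations for k = 0, 1, 2 (AR order 2, c_2 = 0):
  (E0) gamma(0) = phi_1 gamma(1) + phi_2 gamma(2) + c_0
  (E1) gamma(1) = phi_1 gamma(0) + phi_2 gamma(1) + c_1
  (E2) gamma(2) = phi_1 gamma(1) + phi_2 gamma(0)
From (E1): gamma(1) = A gamma(0) + B with
  A = phi_1 / (1 - phi_2) = 0.527 / 0.984 = 0.535569,   B = c_1 / (1 - phi_2) = 0 / 0.984 = 0.
Insert (E2) into (E0): gamma(0) (1 - phi_2^2) = phi_1 (1 + phi_2) gamma(1) + c_0.
  phi_1 (1 + phi_2) = (0.527)(1.016) = 0.535432,   1 - phi_2^2 = 0.999744.
Replace gamma(1) by A gamma(0) + B and collect gamma(0):
  gamma(0) [0.999744 - (0.535432)(0.535569)] = c_0 = 2
  gamma(0) * 0.712983 = 2
  gamma(0) = 2 / 0.712983 = 2.805115.
  gamma(1) = A gamma(0) = (0.535569)(2.805115) = 1.502333.
  gamma(2) = phi_1 gamma(1) + phi_2 gamma(0) = (0.527)(1.502333) + (0.016)(2.805115) = 0.836611.
Therefore gamma(2) = 0.8366 (to 4 decimal places).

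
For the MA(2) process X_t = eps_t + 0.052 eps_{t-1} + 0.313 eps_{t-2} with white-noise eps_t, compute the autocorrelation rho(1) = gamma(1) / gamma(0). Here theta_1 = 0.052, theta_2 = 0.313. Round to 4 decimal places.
\rho(1) = 0.0620

For an MA(q) process with theta_0 = 1, the autocovariance is
  gamma(k) = sigma^2 * sum_{i=0..q-k} theta_i * theta_{i+k},
and rho(k) = gamma(k) / gamma(0). Sigma^2 cancels.
  numerator   = (1)*(0.052) + (0.052)*(0.313) = 0.068276.
  denominator = (1)^2 + (0.052)^2 + (0.313)^2 = 1.100673.
  rho(1) = 0.068276 / 1.100673 = 0.0620.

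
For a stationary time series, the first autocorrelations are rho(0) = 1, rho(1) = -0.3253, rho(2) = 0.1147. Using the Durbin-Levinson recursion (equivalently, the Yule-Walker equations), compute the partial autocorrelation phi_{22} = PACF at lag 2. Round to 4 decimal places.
\phi_{22} = 0.0099

The PACF at lag k is phi_{kk}, the last component of the solution
to the Yule-Walker system G_k phi = r_k where
  (G_k)_{ij} = rho(|i - j|), (r_k)_i = rho(i), i,j = 1..k.
Equivalently, Durbin-Levinson gives phi_{kk} iteratively:
  phi_{11} = rho(1)
  phi_{kk} = [rho(k) - sum_{j=1..k-1} phi_{k-1,j} rho(k-j)]
            / [1 - sum_{j=1..k-1} phi_{k-1,j} rho(j)],
  phi_{k,j} = phi_{k-1,j} - phi_{kk} phi_{k-1,k-j},  j = 1..k-1.
Step k = 1:
  phi_11 = rho(1) = -0.3253.
Step k = 2:
  phi_22 = [rho(2) - phi_11 rho(1)] / [1 - phi_11 rho(1)] = [0.1147 - (-0.3253)(-0.3253)] / [1 - (-0.3253)(-0.3253)]
         = 0.00887991 / 0.89417991 = 0.0099.
Therefore phi_{22} = 0.0099.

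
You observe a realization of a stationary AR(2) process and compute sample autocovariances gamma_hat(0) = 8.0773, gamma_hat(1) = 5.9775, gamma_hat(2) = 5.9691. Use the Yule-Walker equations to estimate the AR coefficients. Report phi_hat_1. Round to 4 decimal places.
\hat\phi_{1} = 0.4270

The Yule-Walker equations for an AR(p) process read, in matrix form,
  Gamma_p phi = r_p,   with   (Gamma_p)_{ij} = gamma(|i - j|),
                       (r_p)_i = gamma(i),   i,j = 1..p.
Substitute the sample gammas (Toeplitz matrix and right-hand side of size 2):
  Gamma_p = [[8.0773, 5.9775], [5.9775, 8.0773]]
  r_p     = [5.9775, 5.9691]
Written out:
  8.0773 phi_1 + 5.9775 phi_2 = 5.9775
  5.9775 phi_1 + 8.0773 phi_2 = 5.9691
Solve by Cramer's rule:
  det = gamma(0)^2 - gamma(1)^2 = (8.0773)^2 - (5.9775)^2 = 65.24277529 - 35.73050625 = 29.51226904
  phi_hat_1 = [gamma(1) gamma(0) - gamma(1) gamma(2)] / det = [(5.9775)(8.0773) - (5.9775)(5.9691)] / 29.51226904 = 12.6017655 / 29.51226904 = 0.427
  phi_hat_2 = [gamma(0) gamma(2) - gamma(1)^2] / det = [(8.0773)(5.9691) - (5.9775)^2] / 29.51226904 = 12.48370518 / 29.51226904 = 0.423
So phi_hat = [0.4270, 0.4230].
Therefore phi_hat_1 = 0.4270.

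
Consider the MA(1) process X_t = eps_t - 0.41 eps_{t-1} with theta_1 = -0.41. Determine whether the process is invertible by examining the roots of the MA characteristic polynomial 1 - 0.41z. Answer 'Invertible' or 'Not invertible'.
\text{Invertible}

The MA(q) characteristic polynomial is P(z) = 1 - 0.41z.
Invertibility requires all roots to lie outside the unit circle, i.e. |z| > 1 for every root.
This is linear in z: 1 + (-0.41) z = 0  =>  z = -1/(-0.41) = 2.439024,  |z| = 2.439024.
Moduli of all roots: 2.4390.
All moduli strictly greater than 1? Yes.
Verdict: Invertible.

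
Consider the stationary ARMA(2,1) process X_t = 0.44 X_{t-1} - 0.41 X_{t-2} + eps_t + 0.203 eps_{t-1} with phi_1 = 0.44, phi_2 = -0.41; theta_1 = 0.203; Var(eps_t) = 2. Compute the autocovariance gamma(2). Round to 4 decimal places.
\gamma(2) = -0.7216

Multiply the model equation by X_{t-k} and take expectations. With theta_0 = psi_0 = 1 and psi_j the MA(infinity) weights, this gives
  gamma(k) - sum_i phi_i gamma(k-i) = c_k,
  c_k = sigma^2 * sum_{j=k..q} theta_j psi_{j-k}   (c_k = 0 for k > q),
using gamma(-m) = gamma(m).
psi-weights needed (psi_j = theta_j + sum_i phi_i psi_{j-i}):
  psi_1 = theta_1 + phi_1 = 0.203 + (0.44) = 0.643
Right-hand sides:
  c_0 = sigma^2 (1 + theta_1 psi_1) = 2 * (1 + (0.203)(0.643)) = 2 * 1.130529 = 2.261058
  c_1 = sigma^2 theta_1 = 2 * (0.203) = 0.406
  c_2 = 0
Equations for k = 0, 1, 2 (AR order 2, c_2 = 0):
  (E0) gamma(0) = phi_1 gamma(1) + phi_2 gamma(2) + c_0
  (E1) gamma(1) = phi_1 gamma(0) + phi_2 gamma(1) + c_1
  (E2) gamma(2) = phi_1 gamma(1) + phi_2 gamma(0)
From (E1): gamma(1) = A gamma(0) + B with
  A = phi_1 / (1 - phi_2) = 0.44 / 1.41 = 0.312057,   B = c_1 / (1 - phi_2) = 0.406 / 1.41 = 0.287943.
Insert (E2) into (E0): gamma(0) (1 - phi_2^2) = phi_1 (1 + phi_2) gamma(1) + c_0.
  phi_1 (1 + phi_2) = (0.44)(0.59) = 0.2596,   1 - phi_2^2 = 0.8319.
Replace gamma(1) by A gamma(0) + B and collect gamma(0):
  gamma(0) [0.8319 - (0.2596)(0.312057)] = (0.2596)(0.287943) + 2.261058
  gamma(0) * 0.75089 = 2.335808
  gamma(0) = 2.335808 / 0.75089 = 3.110719.
  gamma(1) = A gamma(0) + B = (0.312057)(3.110719) + (0.287943) = 1.258664.
  gamma(2) = phi_1 gamma(1) + phi_2 gamma(0) = (0.44)(1.258664) + (-0.41)(3.110719) = -0.721583.
Therefore gamma(2) = -0.7216 (to 4 decimal places).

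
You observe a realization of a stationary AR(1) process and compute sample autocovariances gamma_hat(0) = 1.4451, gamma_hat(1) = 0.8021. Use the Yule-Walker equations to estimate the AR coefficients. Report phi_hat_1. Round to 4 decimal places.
\hat\phi_{1} = 0.5550

The Yule-Walker equations for an AR(p) process read, in matrix form,
  Gamma_p phi = r_p,   with   (Gamma_p)_{ij} = gamma(|i - j|),
                       (r_p)_i = gamma(i),   i,j = 1..p.
Substitute the sample gammas (Toeplitz matrix and right-hand side of size 1):
  Gamma_p = [[1.4451]]
  r_p     = [0.8021]
With p = 1 this is the single equation gamma(0) phi_1 = gamma(1):
  phi_hat_1 = gamma(1) / gamma(0) = 0.8021 / 1.4451 = 0.5550.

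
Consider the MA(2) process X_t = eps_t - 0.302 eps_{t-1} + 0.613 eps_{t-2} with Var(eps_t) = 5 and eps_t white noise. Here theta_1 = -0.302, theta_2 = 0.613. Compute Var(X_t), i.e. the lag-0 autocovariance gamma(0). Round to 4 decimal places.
\gamma(0) = 7.3349

For an MA(q) process X_t = eps_t + sum_i theta_i eps_{t-i} with
Var(eps_t) = sigma^2, the variance is
  gamma(0) = sigma^2 * (1 + sum_i theta_i^2).
  sum_i theta_i^2 = (-0.302)^2 + (0.613)^2 = 0.091204 + 0.375769 = 0.466973.
  gamma(0) = 5 * (1 + 0.466973) = 5 * 1.466973 = 7.334865, which rounds to 7.3349.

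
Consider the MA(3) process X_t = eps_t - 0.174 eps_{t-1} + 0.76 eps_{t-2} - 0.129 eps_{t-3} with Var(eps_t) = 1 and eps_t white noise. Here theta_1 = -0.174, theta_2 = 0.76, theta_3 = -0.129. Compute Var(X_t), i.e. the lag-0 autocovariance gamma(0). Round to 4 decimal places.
\gamma(0) = 1.6245

For an MA(q) process X_t = eps_t + sum_i theta_i eps_{t-i} with
Var(eps_t) = sigma^2, the variance is
  gamma(0) = sigma^2 * (1 + sum_i theta_i^2).
  sum_i theta_i^2 = (-0.174)^2 + (0.76)^2 + (-0.129)^2 = 0.030276 + 0.5776 + 0.016641 = 0.624517.
  gamma(0) = 1 * (1 + 0.624517) = 1 * 1.624517 = 1.624517, which rounds to 1.6245.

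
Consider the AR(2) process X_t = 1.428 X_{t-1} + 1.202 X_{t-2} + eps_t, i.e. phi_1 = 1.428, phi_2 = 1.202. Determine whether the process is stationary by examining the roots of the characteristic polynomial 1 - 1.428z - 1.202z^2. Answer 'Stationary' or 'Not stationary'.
\text{Not stationary}

The AR(p) characteristic polynomial is P(z) = 1 - 1.428z - 1.202z^2.
Stationarity requires all roots to lie outside the unit circle, i.e. |z| > 1 for every root.
Set 1 + (-1.428) z + (-1.202) z^2 = 0, i.e. a z^2 + b z + c = 0 with a = -1.202, b = -1.428, c = 1.
Discriminant D = b^2 - 4ac = (-1.428)^2 - 4*(-1.202)*1 = 2.039184 - (-4.808) = 6.847184.
D >= 0, so the roots are real: z = (-b +/- sqrt(D)) / (2a) = (1.428 +/- 2.616712) / (-2.404).
  z_1 = (1.428 + 2.616712) / (-2.404) = -1.6825,   |z_1| = 1.6825.
  z_2 = (1.428 - 2.616712) / (-2.404) = 0.4945,   |z_2| = 0.4945.
Moduli of all roots: 1.6825, 0.4945.
All moduli strictly greater than 1? No.
Verdict: Not stationary.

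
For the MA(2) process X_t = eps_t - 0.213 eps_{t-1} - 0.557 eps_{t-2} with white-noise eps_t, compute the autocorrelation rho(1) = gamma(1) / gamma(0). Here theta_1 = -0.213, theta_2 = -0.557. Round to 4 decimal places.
\rho(1) = -0.0696

For an MA(q) process with theta_0 = 1, the autocovariance is
  gamma(k) = sigma^2 * sum_{i=0..q-k} theta_i * theta_{i+k},
and rho(k) = gamma(k) / gamma(0). Sigma^2 cancels.
  numerator   = (1)*(-0.213) + (-0.213)*(-0.557) = -0.094359.
  denominator = (1)^2 + (-0.213)^2 + (-0.557)^2 = 1.355618.
  rho(1) = -0.094359 / 1.355618 = -0.0696.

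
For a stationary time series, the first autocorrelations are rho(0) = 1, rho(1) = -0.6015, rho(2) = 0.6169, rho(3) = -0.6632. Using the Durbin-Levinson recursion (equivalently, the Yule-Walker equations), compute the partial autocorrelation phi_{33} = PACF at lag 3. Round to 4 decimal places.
\phi_{33} = -0.3730

The PACF at lag k is phi_{kk}, the last component of the solution
to the Yule-Walker system G_k phi = r_k where
  (G_k)_{ij} = rho(|i - j|), (r_k)_i = rho(i), i,j = 1..k.
Equivalently, Durbin-Levinson gives phi_{kk} iteratively:
  phi_{11} = rho(1)
  phi_{kk} = [rho(k) - sum_{j=1..k-1} phi_{k-1,j} rho(k-j)]
            / [1 - sum_{j=1..k-1} phi_{k-1,j} rho(j)],
  phi_{k,j} = phi_{k-1,j} - phi_{kk} phi_{k-1,k-j},  j = 1..k-1.
Step k = 1:
  phi_11 = rho(1) = -0.6015.
Step k = 2:
  phi_22 = [rho(2) - phi_11 rho(1)] / [1 - phi_11 rho(1)] = [0.6169 - (-0.6015)(-0.6015)] / [1 - (-0.6015)(-0.6015)]
         = 0.25509775 / 0.63819775 = 0.399716.
  Update: phi_21 = phi_11 - phi_22 phi_11 = -0.6015 - (0.399716)(-0.6015) = -0.361071.
Step k = 3:
  phi_33 = [rho(3) - phi_21 rho(2) - phi_22 rho(1)] / [1 - phi_21 rho(1) - phi_22 rho(2)]
    numerator   = -0.6632 - (-0.361071)(0.6169) - (0.399716)(-0.6015) = -0.20002627
    denominator = 1 - (-0.361071)(-0.6015) - (0.399716)(0.6169) = 0.53623114
  phi_33 = -0.20002627 / 0.53623114 = -0.373.
Therefore phi_{33} = -0.3730.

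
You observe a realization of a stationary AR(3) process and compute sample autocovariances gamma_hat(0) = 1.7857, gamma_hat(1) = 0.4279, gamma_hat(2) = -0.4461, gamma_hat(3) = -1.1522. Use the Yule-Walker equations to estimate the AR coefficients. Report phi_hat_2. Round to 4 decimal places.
\hat\phi_{2} = -0.1420

The Yule-Walker equations for an AR(p) process read, in matrix form,
  Gamma_p phi = r_p,   with   (Gamma_p)_{ij} = gamma(|i - j|),
                       (r_p)_i = gamma(i),   i,j = 1..p.
Substitute the sample gammas (Toeplitz matrix and right-hand side of size 3):
  Gamma_p = [[1.7857, 0.4279, -0.4461], [0.4279, 1.7857, 0.4279], [-0.4461, 0.4279, 1.7857]]
  r_p     = [0.4279, -0.4461, -1.1522]
Written out (R1..R3):
  (R1) 1.7857 phi_1 + 0.4279 phi_2 - 0.4461 phi_3 = 0.4279
  (R2) 0.4279 phi_1 + 1.7857 phi_2 + 0.4279 phi_3 = -0.4461
  (R3) -0.4461 phi_1 + 0.4279 phi_2 + 1.7857 phi_3 = -1.1522
Gaussian elimination:
  R2 <- R2 - (0.4279/1.7857) R1 = R2 - (0.239626) R1:  1.683164 phi_2 + 0.534797 phi_3 = -0.548636
  R3 <- R3 - (-0.4461/1.7857) R1 = R3 - (-0.249818) R1:  0.534797 phi_2 + 1.674256 phi_3 = -1.045303
  R3 <- R3 - (0.534797/1.683164) R2 = R3 - (0.317733) R2:  1.504333 phi_3 = -0.870983
Back-substitution:
  phi_hat_3 = -0.870983 / 1.504333 = -0.578983
  phi_hat_2 = (-0.548636 - (0.534797)(-0.578983)) / 1.683164 = -0.141993
  phi_hat_1 = (0.4279 - (0.4279)(-0.141993) - (-0.4461)(-0.578983)) / 1.7857 = 0.129011
So phi_hat = [0.1290, -0.1420, -0.5790].
Therefore phi_hat_2 = -0.1420.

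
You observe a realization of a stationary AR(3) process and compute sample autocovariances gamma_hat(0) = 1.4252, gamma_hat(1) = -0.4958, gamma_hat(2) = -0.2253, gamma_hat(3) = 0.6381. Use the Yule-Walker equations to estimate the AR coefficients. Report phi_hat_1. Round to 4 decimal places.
\hat\phi_{1} = -0.3520

The Yule-Walker equations for an AR(p) process read, in matrix form,
  Gamma_p phi = r_p,   with   (Gamma_p)_{ij} = gamma(|i - j|),
                       (r_p)_i = gamma(i),   i,j = 1..p.
Substitute the sample gammas (Toeplitz matrix and right-hand side of size 3):
  Gamma_p = [[1.4252, -0.4958, -0.2253], [-0.4958, 1.4252, -0.4958], [-0.2253, -0.4958, 1.4252]]
  r_p     = [-0.4958, -0.2253, 0.6381]
Written out (R1..R3):
  (R1) 1.4252 phi_1 - 0.4958 phi_2 - 0.2253 phi_3 = -0.4958
  (R2) -0.4958 phi_1 + 1.4252 phi_2 - 0.4958 phi_3 = -0.2253
  (R3) -0.2253 phi_1 - 0.4958 phi_2 + 1.4252 phi_3 = 0.6381
Gaussian elimination:
  R2 <- R2 - (-0.4958/1.4252) R1 = R2 - (-0.347881) R1:  1.252721 phi_2 - 0.574178 phi_3 = -0.397779
  R3 <- R3 - (-0.2253/1.4252) R1 = R3 - (-0.158083) R1:  -0.574178 phi_2 + 1.389584 phi_3 = 0.559722
  R3 <- R3 - (-0.574178/1.252721) R2 = R3 - (-0.458344) R2:  1.126413 phi_3 = 0.377402
Back-substitution:
  phi_hat_3 = 0.377402 / 1.126413 = 0.335048
  phi_hat_2 = (-0.397779 - (-0.574178)(0.335048)) / 1.252721 = -0.163965
  phi_hat_1 = (-0.4958 - (-0.4958)(-0.163965) - (-0.2253)(0.335048)) / 1.4252 = -0.351956
So phi_hat = [-0.3520, -0.1640, 0.3350].
Therefore phi_hat_1 = -0.3520.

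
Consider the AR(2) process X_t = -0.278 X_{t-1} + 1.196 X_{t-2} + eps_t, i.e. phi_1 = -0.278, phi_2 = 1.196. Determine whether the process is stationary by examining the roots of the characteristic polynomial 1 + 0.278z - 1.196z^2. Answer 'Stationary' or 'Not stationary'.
\text{Not stationary}

The AR(p) characteristic polynomial is P(z) = 1 + 0.278z - 1.196z^2.
Stationarity requires all roots to lie outside the unit circle, i.e. |z| > 1 for every root.
Set 1 + (0.278) z + (-1.196) z^2 = 0, i.e. a z^2 + b z + c = 0 with a = -1.196, b = 0.278, c = 1.
Discriminant D = b^2 - 4ac = (0.278)^2 - 4*(-1.196)*1 = 0.077284 - (-4.784) = 4.861284.
D >= 0, so the roots are real: z = (-b +/- sqrt(D)) / (2a) = (-0.278 +/- 2.204832) / (-2.392).
  z_1 = (-0.278 + 2.204832) / (-2.392) = -0.8055,   |z_1| = 0.8055.
  z_2 = (-0.278 - 2.204832) / (-2.392) = 1.038,   |z_2| = 1.038.
Moduli of all roots: 0.8055, 1.0380.
All moduli strictly greater than 1? No.
Verdict: Not stationary.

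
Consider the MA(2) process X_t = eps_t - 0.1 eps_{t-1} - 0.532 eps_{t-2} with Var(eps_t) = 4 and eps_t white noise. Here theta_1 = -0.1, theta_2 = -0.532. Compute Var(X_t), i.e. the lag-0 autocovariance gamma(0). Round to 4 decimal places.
\gamma(0) = 5.1721

For an MA(q) process X_t = eps_t + sum_i theta_i eps_{t-i} with
Var(eps_t) = sigma^2, the variance is
  gamma(0) = sigma^2 * (1 + sum_i theta_i^2).
  sum_i theta_i^2 = (-0.1)^2 + (-0.532)^2 = 0.01 + 0.283024 = 0.293024.
  gamma(0) = 4 * (1 + 0.293024) = 4 * 1.293024 = 5.172096, which rounds to 5.1721.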